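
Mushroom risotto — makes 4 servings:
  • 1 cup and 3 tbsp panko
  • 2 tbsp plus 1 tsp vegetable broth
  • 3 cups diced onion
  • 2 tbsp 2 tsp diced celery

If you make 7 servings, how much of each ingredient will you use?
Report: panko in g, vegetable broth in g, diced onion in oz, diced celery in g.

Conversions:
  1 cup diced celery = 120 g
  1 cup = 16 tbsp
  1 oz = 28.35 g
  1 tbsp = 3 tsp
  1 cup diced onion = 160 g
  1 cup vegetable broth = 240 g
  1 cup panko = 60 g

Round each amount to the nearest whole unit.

Scaling factor: 7/4 = 1.75.
panko: (1 cup + 3 tbsp = 1.1875 cup) × 7/4 × 60 g/cup ≈ 125 g
vegetable broth: (2 tbsp + 1 tsp = 7/3 tbsp) × 7/4 ÷ 16 tbsp/cup × 240 g/cup ≈ 61 g
diced onion: 3 cup × 7/4 × 160 g/cup ÷ 28.35 g/oz ≈ 30 oz
diced celery: (2 tbsp + 2 tsp = 8/3 tbsp) × 7/4 ÷ 16 tbsp/cup × 120 g/cup = 35 g

panko: 125 g; vegetable broth: 61 g; diced onion: 30 oz; diced celery: 35 g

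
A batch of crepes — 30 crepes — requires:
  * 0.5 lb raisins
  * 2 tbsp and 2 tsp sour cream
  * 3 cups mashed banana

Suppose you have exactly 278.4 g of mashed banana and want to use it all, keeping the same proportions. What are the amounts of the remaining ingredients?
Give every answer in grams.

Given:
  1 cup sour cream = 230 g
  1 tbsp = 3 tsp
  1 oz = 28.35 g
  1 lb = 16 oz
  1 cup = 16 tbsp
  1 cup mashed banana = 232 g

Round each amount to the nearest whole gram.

raisins: 91 g; sour cream: 15 g

The original recipe has 696 g of mashed banana, so the scaling factor is 278.4 ÷ 696 = 2/5 = 0.4.
raisins: 0.5 lb × 2/5 × 16 oz/lb × 28.35 g/oz ≈ 91 g
sour cream: (2 tbsp + 2 tsp = 8/3 tbsp) × 2/5 ÷ 16 tbsp/cup × 230 g/cup ≈ 15 g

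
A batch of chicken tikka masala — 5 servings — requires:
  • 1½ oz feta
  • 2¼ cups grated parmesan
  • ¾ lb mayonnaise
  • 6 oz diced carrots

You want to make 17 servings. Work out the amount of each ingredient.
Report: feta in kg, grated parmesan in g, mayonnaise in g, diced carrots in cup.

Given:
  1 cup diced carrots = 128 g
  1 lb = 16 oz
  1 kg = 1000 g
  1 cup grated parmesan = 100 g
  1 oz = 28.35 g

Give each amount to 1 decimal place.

feta: 0.1 kg; grated parmesan: 765.0 g; mayonnaise: 1156.7 g; diced carrots: 4.5 cup

Scaling factor: 17/5 = 3.4.
feta: 1.5 oz × 17/5 × 28.35 g/oz ÷ 1000 g/kg ≈ 0.1 kg
grated parmesan: 2.25 cup × 17/5 × 100 g/cup = 765.0 g
mayonnaise: 0.75 lb × 17/5 × 16 oz/lb × 28.35 g/oz ≈ 1156.7 g
diced carrots: 6 oz × 17/5 × 28.35 g/oz ÷ 128 g/cup ≈ 4.5 cup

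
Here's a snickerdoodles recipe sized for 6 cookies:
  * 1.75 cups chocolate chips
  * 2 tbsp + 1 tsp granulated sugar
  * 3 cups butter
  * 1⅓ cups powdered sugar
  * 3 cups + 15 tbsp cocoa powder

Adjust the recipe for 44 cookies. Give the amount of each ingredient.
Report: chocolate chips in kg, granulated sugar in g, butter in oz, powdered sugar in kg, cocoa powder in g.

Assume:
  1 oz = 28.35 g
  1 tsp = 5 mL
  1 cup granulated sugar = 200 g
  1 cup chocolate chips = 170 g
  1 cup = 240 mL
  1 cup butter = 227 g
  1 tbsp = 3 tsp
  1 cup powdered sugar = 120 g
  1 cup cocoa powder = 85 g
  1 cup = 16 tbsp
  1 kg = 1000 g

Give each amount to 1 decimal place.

Scaling factor: 44/6 = 22/3.
chocolate chips: 1.75 cup × 22/3 × 170 g/cup ÷ 1000 g/kg ≈ 2.2 kg
granulated sugar: (2 tbsp + 1 tsp = 7/3 tbsp) × 22/3 ÷ 16 tbsp/cup × 200 g/cup ≈ 213.9 g
butter: 3 cup × 22/3 × 227 g/cup ÷ 28.35 g/oz ≈ 176.2 oz
powdered sugar: 4/3 cup × 22/3 × 120 g/cup ÷ 1000 g/kg ≈ 1.2 kg
cocoa powder: (3 cup + 15 tbsp = 3.9375 cup) × 22/3 × 85 g/cup ≈ 2454.4 g

chocolate chips: 2.2 kg; granulated sugar: 213.9 g; butter: 176.2 oz; powdered sugar: 1.2 kg; cocoa powder: 2454.4 g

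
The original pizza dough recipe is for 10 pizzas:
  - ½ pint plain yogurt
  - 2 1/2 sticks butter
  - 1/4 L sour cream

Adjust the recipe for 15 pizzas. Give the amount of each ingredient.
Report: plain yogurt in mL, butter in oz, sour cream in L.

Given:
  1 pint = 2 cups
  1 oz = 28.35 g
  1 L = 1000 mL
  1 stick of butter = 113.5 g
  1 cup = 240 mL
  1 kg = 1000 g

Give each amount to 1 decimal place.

Scaling factor: 15/10 = 3/2 = 1.5.
plain yogurt: 0.5 pint × 3/2 × 2 cup/pint × 240 mL/cup = 360.0 mL
butter: 2.5 stick × 3/2 × 113.5 g/stick ÷ 28.35 g/oz ≈ 15.0 oz
sour cream: 0.25 L × 3/2 ≈ 0.4 L

plain yogurt: 360.0 mL; butter: 15.0 oz; sour cream: 0.4 L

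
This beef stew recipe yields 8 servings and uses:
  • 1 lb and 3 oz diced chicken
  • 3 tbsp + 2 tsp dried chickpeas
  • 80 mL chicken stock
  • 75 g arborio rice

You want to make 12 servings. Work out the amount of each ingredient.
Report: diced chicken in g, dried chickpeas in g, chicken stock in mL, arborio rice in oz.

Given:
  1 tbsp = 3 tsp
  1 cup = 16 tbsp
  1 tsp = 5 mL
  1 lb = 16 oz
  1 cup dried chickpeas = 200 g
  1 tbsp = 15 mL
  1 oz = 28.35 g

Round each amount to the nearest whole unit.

Scaling factor: 12/8 = 3/2 = 1.5.
diced chicken: (1 lb + 3 oz = 1.1875 lb) × 3/2 × 16 oz/lb × 28.35 g/oz ≈ 808 g
dried chickpeas: (3 tbsp + 2 tsp = 11/3 tbsp) × 3/2 ÷ 16 tbsp/cup × 200 g/cup ≈ 69 g
chicken stock: 80 mL × 3/2 = 120 mL
arborio rice: 75 g × 3/2 ÷ 28.35 g/oz ≈ 4 oz

diced chicken: 808 g; dried chickpeas: 69 g; chicken stock: 120 mL; arborio rice: 4 oz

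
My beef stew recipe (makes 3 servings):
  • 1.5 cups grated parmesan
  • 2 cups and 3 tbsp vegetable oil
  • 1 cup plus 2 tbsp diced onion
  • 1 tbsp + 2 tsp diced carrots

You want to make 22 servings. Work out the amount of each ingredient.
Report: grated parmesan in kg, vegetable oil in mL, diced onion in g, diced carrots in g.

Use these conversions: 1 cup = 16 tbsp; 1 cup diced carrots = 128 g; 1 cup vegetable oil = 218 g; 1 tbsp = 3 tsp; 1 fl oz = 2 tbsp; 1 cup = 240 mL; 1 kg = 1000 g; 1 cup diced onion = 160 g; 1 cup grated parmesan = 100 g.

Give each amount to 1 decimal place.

Scaling factor: 22/3.
grated parmesan: 1.5 cup × 22/3 × 100 g/cup ÷ 1000 g/kg = 1.1 kg
vegetable oil: (2 cup + 3 tbsp = 2.1875 cup) × 22/3 × 240 mL/cup = 3850.0 mL
diced onion: (1 cup + 2 tbsp = 1.125 cup) × 22/3 × 160 g/cup = 1320.0 g
diced carrots: (1 tbsp + 2 tsp = 5/3 tbsp) × 22/3 ÷ 16 tbsp/cup × 128 g/cup ≈ 97.8 g

grated parmesan: 1.1 kg; vegetable oil: 3850.0 mL; diced onion: 1320.0 g; diced carrots: 97.8 g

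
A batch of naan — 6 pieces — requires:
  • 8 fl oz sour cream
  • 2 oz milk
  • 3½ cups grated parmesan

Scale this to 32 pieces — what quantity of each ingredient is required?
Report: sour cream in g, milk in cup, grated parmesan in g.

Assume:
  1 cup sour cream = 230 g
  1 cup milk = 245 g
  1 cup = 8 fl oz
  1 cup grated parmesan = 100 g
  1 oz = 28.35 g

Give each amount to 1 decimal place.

sour cream: 1226.7 g; milk: 1.2 cup; grated parmesan: 1866.7 g

Scaling factor: 32/6 = 16/3.
sour cream: 8 fl oz × 16/3 ÷ 8 fl oz/cup × 230 g/cup ≈ 1226.7 g
milk: 2 oz × 16/3 × 28.35 g/oz ÷ 245 g/cup ≈ 1.2 cup
grated parmesan: 3.5 cup × 16/3 × 100 g/cup ≈ 1866.7 g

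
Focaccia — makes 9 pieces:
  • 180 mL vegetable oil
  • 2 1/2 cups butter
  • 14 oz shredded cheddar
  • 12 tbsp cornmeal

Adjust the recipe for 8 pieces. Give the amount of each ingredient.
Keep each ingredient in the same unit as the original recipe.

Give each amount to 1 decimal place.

vegetable oil: 160.0 mL; butter: 2.2 cup; shredded cheddar: 12.4 oz; cornmeal: 10.7 tbsp

Scaling factor: 8/9.
vegetable oil: 180 mL × 8/9 = 160.0 mL
butter: 2.5 cup × 8/9 ≈ 2.2 cup
shredded cheddar: 14 oz × 8/9 ≈ 12.4 oz
cornmeal: 12 tbsp × 8/9 ≈ 10.7 tbsp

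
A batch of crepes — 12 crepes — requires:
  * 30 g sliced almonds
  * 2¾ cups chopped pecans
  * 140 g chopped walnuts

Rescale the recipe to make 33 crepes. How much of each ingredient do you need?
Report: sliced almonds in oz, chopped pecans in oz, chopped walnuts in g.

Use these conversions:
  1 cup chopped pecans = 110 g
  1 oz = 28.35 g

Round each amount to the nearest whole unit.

sliced almonds: 3 oz; chopped pecans: 29 oz; chopped walnuts: 385 g

Scaling factor: 33/12 = 11/4 = 2.75.
sliced almonds: 30 g × 11/4 ÷ 28.35 g/oz ≈ 3 oz
chopped pecans: 2.75 cup × 11/4 × 110 g/cup ÷ 28.35 g/oz ≈ 29 oz
chopped walnuts: 140 g × 11/4 = 385 g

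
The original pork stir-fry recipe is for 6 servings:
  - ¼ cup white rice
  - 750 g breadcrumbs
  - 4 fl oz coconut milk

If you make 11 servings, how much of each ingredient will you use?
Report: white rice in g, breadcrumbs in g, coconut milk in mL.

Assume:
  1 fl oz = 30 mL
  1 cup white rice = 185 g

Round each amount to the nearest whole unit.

white rice: 85 g; breadcrumbs: 1375 g; coconut milk: 220 mL

Scaling factor: 11/6.
white rice: 0.25 cup × 11/6 × 185 g/cup ≈ 85 g
breadcrumbs: 750 g × 11/6 = 1375 g
coconut milk: 4 fl oz × 11/6 × 30 mL/fl oz = 220 mL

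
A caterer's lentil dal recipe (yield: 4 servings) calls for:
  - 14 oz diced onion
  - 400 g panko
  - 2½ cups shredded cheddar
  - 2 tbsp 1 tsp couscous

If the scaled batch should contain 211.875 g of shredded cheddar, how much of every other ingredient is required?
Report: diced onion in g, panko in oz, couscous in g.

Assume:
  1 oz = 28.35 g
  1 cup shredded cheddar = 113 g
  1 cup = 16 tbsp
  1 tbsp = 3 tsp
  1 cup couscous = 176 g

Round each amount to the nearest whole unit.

diced onion: 298 g; panko: 11 oz; couscous: 19 g

The original recipe has 282.5 g of shredded cheddar, so the scaling factor is 211.875 ÷ 282.5 = 3/4 = 0.75.
diced onion: 14 oz × 3/4 × 28.35 g/oz ≈ 298 g
panko: 400 g × 3/4 ÷ 28.35 g/oz ≈ 11 oz
couscous: (2 tbsp + 1 tsp = 7/3 tbsp) × 3/4 ÷ 16 tbsp/cup × 176 g/cup ≈ 19 g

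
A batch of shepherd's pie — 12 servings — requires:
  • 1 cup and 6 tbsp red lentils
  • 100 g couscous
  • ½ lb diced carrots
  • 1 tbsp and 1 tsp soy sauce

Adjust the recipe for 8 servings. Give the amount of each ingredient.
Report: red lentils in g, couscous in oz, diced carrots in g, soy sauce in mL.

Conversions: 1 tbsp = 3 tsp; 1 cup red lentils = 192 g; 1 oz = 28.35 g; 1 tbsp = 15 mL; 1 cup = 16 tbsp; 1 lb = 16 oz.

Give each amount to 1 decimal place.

Scaling factor: 8/12 = 2/3.
red lentils: (1 cup + 6 tbsp = 1.375 cup) × 2/3 × 192 g/cup = 176.0 g
couscous: 100 g × 2/3 ÷ 28.35 g/oz ≈ 2.4 oz
diced carrots: 0.5 lb × 2/3 × 16 oz/lb × 28.35 g/oz = 151.2 g
soy sauce: (1 tbsp + 1 tsp = 4/3 tbsp) × 2/3 × 15 mL/tbsp ≈ 13.3 mL

red lentils: 176.0 g; couscous: 2.4 oz; diced carrots: 151.2 g; soy sauce: 13.3 mL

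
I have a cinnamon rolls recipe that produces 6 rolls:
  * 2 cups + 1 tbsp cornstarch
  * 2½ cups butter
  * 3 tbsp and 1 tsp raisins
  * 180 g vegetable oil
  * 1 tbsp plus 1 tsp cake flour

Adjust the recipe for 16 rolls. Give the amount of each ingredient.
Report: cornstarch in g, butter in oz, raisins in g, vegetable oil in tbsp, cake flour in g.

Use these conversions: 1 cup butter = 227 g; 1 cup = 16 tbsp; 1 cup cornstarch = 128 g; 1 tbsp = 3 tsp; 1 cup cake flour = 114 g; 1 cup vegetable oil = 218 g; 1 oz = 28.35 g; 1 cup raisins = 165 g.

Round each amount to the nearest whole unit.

Scaling factor: 16/6 = 8/3.
cornstarch: (2 cup + 1 tbsp = 2.0625 cup) × 8/3 × 128 g/cup = 704 g
butter: 2.5 cup × 8/3 × 227 g/cup ÷ 28.35 g/oz ≈ 53 oz
raisins: (3 tbsp + 1 tsp = 10/3 tbsp) × 8/3 ÷ 16 tbsp/cup × 165 g/cup ≈ 92 g
vegetable oil: 180 g × 8/3 ÷ 218 g/cup × 16 tbsp/cup ≈ 35 tbsp
cake flour: (1 tbsp + 1 tsp = 4/3 tbsp) × 8/3 ÷ 16 tbsp/cup × 114 g/cup ≈ 25 g

cornstarch: 704 g; butter: 53 oz; raisins: 92 g; vegetable oil: 35 tbsp; cake flour: 25 g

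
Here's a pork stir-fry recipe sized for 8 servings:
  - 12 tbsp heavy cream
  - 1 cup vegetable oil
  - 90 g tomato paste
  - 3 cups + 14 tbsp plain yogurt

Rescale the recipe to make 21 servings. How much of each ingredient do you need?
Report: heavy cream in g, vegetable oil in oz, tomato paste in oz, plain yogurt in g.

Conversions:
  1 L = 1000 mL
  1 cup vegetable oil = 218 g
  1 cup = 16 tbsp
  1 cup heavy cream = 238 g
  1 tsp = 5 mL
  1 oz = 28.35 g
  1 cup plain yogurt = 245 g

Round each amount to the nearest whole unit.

heavy cream: 469 g; vegetable oil: 20 oz; tomato paste: 8 oz; plain yogurt: 2492 g

Scaling factor: 21/8 = 2.625.
heavy cream: 12 tbsp × 21/8 ÷ 16 tbsp/cup × 238 g/cup ≈ 469 g
vegetable oil: 1 cup × 21/8 × 218 g/cup ÷ 28.35 g/oz ≈ 20 oz
tomato paste: 90 g × 21/8 ÷ 28.35 g/oz ≈ 8 oz
plain yogurt: (3 cup + 14 tbsp = 3.875 cup) × 21/8 × 245 g/cup ≈ 2492 g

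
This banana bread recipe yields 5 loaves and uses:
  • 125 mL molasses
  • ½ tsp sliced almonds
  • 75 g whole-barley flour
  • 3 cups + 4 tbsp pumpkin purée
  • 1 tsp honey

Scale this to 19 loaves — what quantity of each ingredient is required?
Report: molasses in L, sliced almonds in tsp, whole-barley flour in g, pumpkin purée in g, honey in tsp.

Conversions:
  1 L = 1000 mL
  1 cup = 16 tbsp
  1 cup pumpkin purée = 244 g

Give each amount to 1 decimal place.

Scaling factor: 19/5 = 3.8.
molasses: 125 mL × 19/5 ÷ 1000 mL/L ≈ 0.5 L
sliced almonds: 0.5 tsp × 19/5 = 1.9 tsp
whole-barley flour: 75 g × 19/5 = 285.0 g
pumpkin purée: (3 cup + 4 tbsp = 3.25 cup) × 19/5 × 244 g/cup = 3013.4 g
honey: 1 tsp × 19/5 = 3.8 tsp

molasses: 0.5 L; sliced almonds: 1.9 tsp; whole-barley flour: 285.0 g; pumpkin purée: 3013.4 g; honey: 3.8 tsp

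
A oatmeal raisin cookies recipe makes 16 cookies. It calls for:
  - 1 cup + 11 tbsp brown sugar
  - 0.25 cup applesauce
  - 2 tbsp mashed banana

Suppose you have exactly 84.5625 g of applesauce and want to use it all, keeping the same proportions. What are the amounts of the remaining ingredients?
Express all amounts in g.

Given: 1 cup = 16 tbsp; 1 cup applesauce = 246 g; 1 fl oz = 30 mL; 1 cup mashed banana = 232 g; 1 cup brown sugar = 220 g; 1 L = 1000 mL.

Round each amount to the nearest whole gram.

brown sugar: 510 g; mashed banana: 40 g

The original recipe has 61.5 g of applesauce, so the scaling factor is 84.5625 ÷ 61.5 = 11/8 = 1.375.
brown sugar: (1 cup + 11 tbsp = 1.6875 cup) × 11/8 × 220 g/cup ≈ 510 g
mashed banana: 2 tbsp × 11/8 ÷ 16 tbsp/cup × 232 g/cup ≈ 40 g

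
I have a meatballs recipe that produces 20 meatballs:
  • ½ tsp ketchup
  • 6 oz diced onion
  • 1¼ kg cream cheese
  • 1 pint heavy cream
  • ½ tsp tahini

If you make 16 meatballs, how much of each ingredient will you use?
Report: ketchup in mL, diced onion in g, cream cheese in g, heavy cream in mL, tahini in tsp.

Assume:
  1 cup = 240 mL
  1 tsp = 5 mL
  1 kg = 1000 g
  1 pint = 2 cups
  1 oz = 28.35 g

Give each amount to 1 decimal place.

Scaling factor: 16/20 = 4/5 = 0.8.
ketchup: 0.5 tsp × 4/5 × 5 mL/tsp = 2.0 mL
diced onion: 6 oz × 4/5 × 28.35 g/oz ≈ 136.1 g
cream cheese: 1.25 kg × 4/5 × 1000 g/kg = 1000.0 g
heavy cream: 1 pint × 4/5 × 2 cup/pint × 240 mL/cup = 384.0 mL
tahini: 0.5 tsp × 4/5 = 0.4 tsp

ketchup: 2.0 mL; diced onion: 136.1 g; cream cheese: 1000.0 g; heavy cream: 384.0 mL; tahini: 0.4 tsp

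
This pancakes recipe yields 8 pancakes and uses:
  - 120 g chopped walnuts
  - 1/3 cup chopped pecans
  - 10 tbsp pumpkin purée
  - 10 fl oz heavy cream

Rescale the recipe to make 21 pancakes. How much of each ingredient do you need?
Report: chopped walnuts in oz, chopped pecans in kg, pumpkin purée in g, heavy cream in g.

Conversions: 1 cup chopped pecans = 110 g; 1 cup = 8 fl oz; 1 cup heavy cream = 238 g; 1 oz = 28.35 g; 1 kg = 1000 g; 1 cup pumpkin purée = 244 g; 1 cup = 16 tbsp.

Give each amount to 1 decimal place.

chopped walnuts: 11.1 oz; chopped pecans: 0.1 kg; pumpkin purée: 400.3 g; heavy cream: 780.9 g

Scaling factor: 21/8 = 2.625.
chopped walnuts: 120 g × 21/8 ÷ 28.35 g/oz ≈ 11.1 oz
chopped pecans: 1/3 cup × 21/8 × 110 g/cup ÷ 1000 g/kg ≈ 0.1 kg
pumpkin purée: 10 tbsp × 21/8 ÷ 16 tbsp/cup × 244 g/cup ≈ 400.3 g
heavy cream: 10 fl oz × 21/8 ÷ 8 fl oz/cup × 238 g/cup ≈ 780.9 g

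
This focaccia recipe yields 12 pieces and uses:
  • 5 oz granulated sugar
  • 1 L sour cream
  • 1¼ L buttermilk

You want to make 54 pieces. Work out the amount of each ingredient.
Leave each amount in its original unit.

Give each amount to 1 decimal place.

Scaling factor: 54/12 = 9/2 = 4.5.
granulated sugar: 5 oz × 9/2 = 22.5 oz
sour cream: 1 L × 9/2 = 4.5 L
buttermilk: 1.25 L × 9/2 ≈ 5.6 L

granulated sugar: 22.5 oz; sour cream: 4.5 L; buttermilk: 5.6 L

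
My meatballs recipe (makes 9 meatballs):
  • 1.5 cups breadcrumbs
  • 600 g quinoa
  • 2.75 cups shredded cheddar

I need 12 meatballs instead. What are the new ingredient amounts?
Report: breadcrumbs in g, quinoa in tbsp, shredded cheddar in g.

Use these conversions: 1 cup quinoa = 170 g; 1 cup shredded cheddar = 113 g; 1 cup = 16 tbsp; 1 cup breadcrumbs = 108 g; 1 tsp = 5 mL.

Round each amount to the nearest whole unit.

breadcrumbs: 216 g; quinoa: 75 tbsp; shredded cheddar: 414 g

Scaling factor: 12/9 = 4/3.
breadcrumbs: 1.5 cup × 4/3 × 108 g/cup = 216 g
quinoa: 600 g × 4/3 ÷ 170 g/cup × 16 tbsp/cup ≈ 75 tbsp
shredded cheddar: 2.75 cup × 4/3 × 113 g/cup ≈ 414 g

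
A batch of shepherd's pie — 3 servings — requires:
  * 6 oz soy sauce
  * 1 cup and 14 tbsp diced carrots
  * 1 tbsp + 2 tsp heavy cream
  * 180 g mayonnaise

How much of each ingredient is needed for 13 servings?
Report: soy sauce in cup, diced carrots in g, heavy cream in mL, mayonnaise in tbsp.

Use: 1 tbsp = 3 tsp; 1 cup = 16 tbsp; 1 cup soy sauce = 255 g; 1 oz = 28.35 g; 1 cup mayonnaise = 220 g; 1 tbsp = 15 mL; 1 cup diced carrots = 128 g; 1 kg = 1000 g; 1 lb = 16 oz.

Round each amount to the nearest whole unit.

Scaling factor: 13/3.
soy sauce: 6 oz × 13/3 × 28.35 g/oz ÷ 255 g/cup ≈ 3 cup
diced carrots: (1 cup + 14 tbsp = 1.875 cup) × 13/3 × 128 g/cup = 1040 g
heavy cream: (1 tbsp + 2 tsp = 5/3 tbsp) × 13/3 × 15 mL/tbsp ≈ 108 mL
mayonnaise: 180 g × 13/3 ÷ 220 g/cup × 16 tbsp/cup ≈ 57 tbsp

soy sauce: 3 cup; diced carrots: 1040 g; heavy cream: 108 mL; mayonnaise: 57 tbsp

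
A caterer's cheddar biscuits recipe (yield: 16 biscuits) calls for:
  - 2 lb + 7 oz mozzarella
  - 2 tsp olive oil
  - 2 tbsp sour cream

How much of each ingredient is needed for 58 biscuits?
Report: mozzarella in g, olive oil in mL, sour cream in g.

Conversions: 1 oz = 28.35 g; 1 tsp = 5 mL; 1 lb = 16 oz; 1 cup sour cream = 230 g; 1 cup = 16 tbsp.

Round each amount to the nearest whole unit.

mozzarella: 4008 g; olive oil: 36 mL; sour cream: 104 g

Scaling factor: 58/16 = 29/8 = 3.625.
mozzarella: (2 lb + 7 oz = 2.4375 lb) × 29/8 × 16 oz/lb × 28.35 g/oz ≈ 4008 g
olive oil: 2 tsp × 29/8 × 5 mL/tsp ≈ 36 mL
sour cream: 2 tbsp × 29/8 ÷ 16 tbsp/cup × 230 g/cup ≈ 104 g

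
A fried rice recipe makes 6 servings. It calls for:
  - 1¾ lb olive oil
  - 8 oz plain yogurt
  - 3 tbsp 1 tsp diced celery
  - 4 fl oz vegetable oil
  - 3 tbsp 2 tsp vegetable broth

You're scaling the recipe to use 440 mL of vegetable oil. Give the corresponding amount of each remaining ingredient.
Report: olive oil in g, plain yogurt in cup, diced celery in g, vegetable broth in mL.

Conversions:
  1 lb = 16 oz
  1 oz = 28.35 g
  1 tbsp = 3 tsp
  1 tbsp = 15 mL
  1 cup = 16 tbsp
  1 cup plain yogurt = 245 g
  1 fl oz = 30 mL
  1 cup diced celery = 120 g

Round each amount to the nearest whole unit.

olive oil: 2911 g; plain yogurt: 3 cup; diced celery: 92 g; vegetable broth: 202 mL

The original recipe has 120 mL of vegetable oil, so the scaling factor is 440 ÷ 120 = 11/3.
olive oil: 1.75 lb × 11/3 × 16 oz/lb × 28.35 g/oz ≈ 2911 g
plain yogurt: 8 oz × 11/3 × 28.35 g/oz ÷ 245 g/cup ≈ 3 cup
diced celery: (3 tbsp + 1 tsp = 10/3 tbsp) × 11/3 ÷ 16 tbsp/cup × 120 g/cup ≈ 92 g
vegetable broth: (3 tbsp + 2 tsp = 11/3 tbsp) × 11/3 × 15 mL/tbsp ≈ 202 mL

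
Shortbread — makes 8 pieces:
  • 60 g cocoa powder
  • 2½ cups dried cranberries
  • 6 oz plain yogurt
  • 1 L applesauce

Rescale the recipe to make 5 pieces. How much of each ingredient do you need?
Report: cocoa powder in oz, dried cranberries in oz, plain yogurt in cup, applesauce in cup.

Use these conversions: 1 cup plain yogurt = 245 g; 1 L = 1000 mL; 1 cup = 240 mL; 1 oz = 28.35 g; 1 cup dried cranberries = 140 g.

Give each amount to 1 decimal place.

Scaling factor: 5/8 = 0.625.
cocoa powder: 60 g × 5/8 ÷ 28.35 g/oz ≈ 1.3 oz
dried cranberries: 2.5 cup × 5/8 × 140 g/cup ÷ 28.35 g/oz ≈ 7.7 oz
plain yogurt: 6 oz × 5/8 × 28.35 g/oz ÷ 245 g/cup ≈ 0.4 cup
applesauce: 1 L × 5/8 × 1000 mL/L ÷ 240 mL/cup ≈ 2.6 cup

cocoa powder: 1.3 oz; dried cranberries: 7.7 oz; plain yogurt: 0.4 cup; applesauce: 2.6 cup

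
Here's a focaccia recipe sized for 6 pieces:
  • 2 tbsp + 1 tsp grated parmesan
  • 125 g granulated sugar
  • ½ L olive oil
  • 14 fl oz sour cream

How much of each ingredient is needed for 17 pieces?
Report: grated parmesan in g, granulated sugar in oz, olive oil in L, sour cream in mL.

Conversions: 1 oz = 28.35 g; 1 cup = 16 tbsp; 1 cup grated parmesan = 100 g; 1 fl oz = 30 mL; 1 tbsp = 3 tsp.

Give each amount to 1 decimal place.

grated parmesan: 41.3 g; granulated sugar: 12.5 oz; olive oil: 1.4 L; sour cream: 1190.0 mL

Scaling factor: 17/6.
grated parmesan: (2 tbsp + 1 tsp = 7/3 tbsp) × 17/6 ÷ 16 tbsp/cup × 100 g/cup ≈ 41.3 g
granulated sugar: 125 g × 17/6 ÷ 28.35 g/oz ≈ 12.5 oz
olive oil: 0.5 L × 17/6 ≈ 1.4 L
sour cream: 14 fl oz × 17/6 × 30 mL/fl oz = 1190.0 mL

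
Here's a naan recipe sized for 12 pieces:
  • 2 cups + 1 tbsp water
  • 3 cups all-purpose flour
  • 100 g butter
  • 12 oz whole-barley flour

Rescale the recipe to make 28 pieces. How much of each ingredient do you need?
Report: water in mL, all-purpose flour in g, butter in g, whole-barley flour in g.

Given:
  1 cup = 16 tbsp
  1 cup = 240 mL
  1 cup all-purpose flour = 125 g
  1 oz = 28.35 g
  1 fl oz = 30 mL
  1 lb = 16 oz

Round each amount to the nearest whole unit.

water: 1155 mL; all-purpose flour: 875 g; butter: 233 g; whole-barley flour: 794 g

Scaling factor: 28/12 = 7/3.
water: (2 cup + 1 tbsp = 2.0625 cup) × 7/3 × 240 mL/cup = 1155 mL
all-purpose flour: 3 cup × 7/3 × 125 g/cup = 875 g
butter: 100 g × 7/3 ≈ 233 g
whole-barley flour: 12 oz × 7/3 × 28.35 g/oz ≈ 794 g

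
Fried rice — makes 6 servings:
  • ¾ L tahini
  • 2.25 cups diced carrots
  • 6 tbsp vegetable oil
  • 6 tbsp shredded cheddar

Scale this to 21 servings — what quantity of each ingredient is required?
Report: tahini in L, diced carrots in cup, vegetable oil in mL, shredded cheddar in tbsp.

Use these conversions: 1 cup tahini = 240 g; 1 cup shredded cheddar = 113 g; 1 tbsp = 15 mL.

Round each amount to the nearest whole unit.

Scaling factor: 21/6 = 7/2 = 3.5.
tahini: 0.75 L × 7/2 ≈ 3 L
diced carrots: 2.25 cup × 7/2 ≈ 8 cup
vegetable oil: 6 tbsp × 7/2 × 15 mL/tbsp = 315 mL
shredded cheddar: 6 tbsp × 7/2 = 21 tbsp

tahini: 3 L; diced carrots: 8 cup; vegetable oil: 315 mL; shredded cheddar: 21 tbsp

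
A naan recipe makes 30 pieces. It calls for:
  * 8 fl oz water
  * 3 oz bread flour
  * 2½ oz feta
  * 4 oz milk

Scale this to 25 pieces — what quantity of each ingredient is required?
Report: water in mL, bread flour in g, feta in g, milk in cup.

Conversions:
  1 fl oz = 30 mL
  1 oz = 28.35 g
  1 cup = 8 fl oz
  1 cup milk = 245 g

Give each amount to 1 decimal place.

Scaling factor: 25/30 = 5/6.
water: 8 fl oz × 5/6 × 30 mL/fl oz = 200.0 mL
bread flour: 3 oz × 5/6 × 28.35 g/oz ≈ 70.9 g
feta: 2.5 oz × 5/6 × 28.35 g/oz ≈ 59.1 g
milk: 4 oz × 5/6 × 28.35 g/oz ÷ 245 g/cup ≈ 0.4 cup

water: 200.0 mL; bread flour: 70.9 g; feta: 59.1 g; milk: 0.4 cup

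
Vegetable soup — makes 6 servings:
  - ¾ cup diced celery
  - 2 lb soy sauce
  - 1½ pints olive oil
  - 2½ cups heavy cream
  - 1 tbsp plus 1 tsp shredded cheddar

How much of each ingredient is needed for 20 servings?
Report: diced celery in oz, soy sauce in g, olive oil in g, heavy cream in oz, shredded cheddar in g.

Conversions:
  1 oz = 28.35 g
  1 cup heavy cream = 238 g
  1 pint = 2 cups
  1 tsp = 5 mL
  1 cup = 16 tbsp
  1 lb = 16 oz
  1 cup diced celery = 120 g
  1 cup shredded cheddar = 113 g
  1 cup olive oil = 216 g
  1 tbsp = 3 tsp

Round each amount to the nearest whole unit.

Scaling factor: 20/6 = 10/3.
diced celery: 0.75 cup × 10/3 × 120 g/cup ÷ 28.35 g/oz ≈ 11 oz
soy sauce: 2 lb × 10/3 × 16 oz/lb × 28.35 g/oz = 3024 g
olive oil: 1.5 pint × 10/3 × 2 cup/pint × 216 g/cup = 2160 g
heavy cream: 2.5 cup × 10/3 × 238 g/cup ÷ 28.35 g/oz ≈ 70 oz
shredded cheddar: (1 tbsp + 1 tsp = 4/3 tbsp) × 10/3 ÷ 16 tbsp/cup × 113 g/cup ≈ 31 g

diced celery: 11 oz; soy sauce: 3024 g; olive oil: 2160 g; heavy cream: 70 oz; shredded cheddar: 31 g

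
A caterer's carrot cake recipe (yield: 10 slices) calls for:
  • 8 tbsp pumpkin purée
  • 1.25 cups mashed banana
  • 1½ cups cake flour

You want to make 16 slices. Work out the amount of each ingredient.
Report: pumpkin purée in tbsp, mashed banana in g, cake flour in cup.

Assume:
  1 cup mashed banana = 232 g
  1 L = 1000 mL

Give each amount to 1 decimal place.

Scaling factor: 16/10 = 8/5 = 1.6.
pumpkin purée: 8 tbsp × 8/5 = 12.8 tbsp
mashed banana: 1.25 cup × 8/5 × 232 g/cup = 464.0 g
cake flour: 1.5 cup × 8/5 = 2.4 cup

pumpkin purée: 12.8 tbsp; mashed banana: 464.0 g; cake flour: 2.4 cup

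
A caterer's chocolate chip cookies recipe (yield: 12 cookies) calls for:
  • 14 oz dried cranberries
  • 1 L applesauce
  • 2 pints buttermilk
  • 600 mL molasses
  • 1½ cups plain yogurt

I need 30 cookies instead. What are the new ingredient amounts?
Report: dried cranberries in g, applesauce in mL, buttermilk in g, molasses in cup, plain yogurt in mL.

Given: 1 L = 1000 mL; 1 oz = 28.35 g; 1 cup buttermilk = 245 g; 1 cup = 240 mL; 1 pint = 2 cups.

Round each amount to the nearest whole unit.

Scaling factor: 30/12 = 5/2 = 2.5.
dried cranberries: 14 oz × 5/2 × 28.35 g/oz ≈ 992 g
applesauce: 1 L × 5/2 × 1000 mL/L = 2500 mL
buttermilk: 2 pint × 5/2 × 2 cup/pint × 245 g/cup = 2450 g
molasses: 600 mL × 5/2 ÷ 240 mL/cup ≈ 6 cup
plain yogurt: 1.5 cup × 5/2 × 240 mL/cup = 900 mL

dried cranberries: 992 g; applesauce: 2500 mL; buttermilk: 2450 g; molasses: 6 cup; plain yogurt: 900 mL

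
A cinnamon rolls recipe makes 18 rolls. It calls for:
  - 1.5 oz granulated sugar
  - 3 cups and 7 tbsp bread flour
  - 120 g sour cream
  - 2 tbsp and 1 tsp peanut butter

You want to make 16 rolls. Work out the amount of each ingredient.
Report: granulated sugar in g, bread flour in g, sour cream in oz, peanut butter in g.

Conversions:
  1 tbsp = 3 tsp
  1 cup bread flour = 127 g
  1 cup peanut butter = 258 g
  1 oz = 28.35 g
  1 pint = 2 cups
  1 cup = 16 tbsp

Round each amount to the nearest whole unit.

Scaling factor: 16/18 = 8/9.
granulated sugar: 1.5 oz × 8/9 × 28.35 g/oz ≈ 38 g
bread flour: (3 cup + 7 tbsp = 3.4375 cup) × 8/9 × 127 g/cup ≈ 388 g
sour cream: 120 g × 8/9 ÷ 28.35 g/oz ≈ 4 oz
peanut butter: (2 tbsp + 1 tsp = 7/3 tbsp) × 8/9 ÷ 16 tbsp/cup × 258 g/cup ≈ 33 g

granulated sugar: 38 g; bread flour: 388 g; sour cream: 4 oz; peanut butter: 33 g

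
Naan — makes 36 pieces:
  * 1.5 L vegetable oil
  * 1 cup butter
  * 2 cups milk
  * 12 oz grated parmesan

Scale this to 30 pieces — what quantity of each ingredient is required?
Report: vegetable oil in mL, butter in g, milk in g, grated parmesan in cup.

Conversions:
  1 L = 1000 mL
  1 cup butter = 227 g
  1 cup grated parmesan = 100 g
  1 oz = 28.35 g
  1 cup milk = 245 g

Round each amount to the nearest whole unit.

Scaling factor: 30/36 = 5/6.
vegetable oil: 1.5 L × 5/6 × 1000 mL/L = 1250 mL
butter: 1 cup × 5/6 × 227 g/cup ≈ 189 g
milk: 2 cup × 5/6 × 245 g/cup ≈ 408 g
grated parmesan: 12 oz × 5/6 × 28.35 g/oz ÷ 100 g/cup ≈ 3 cup

vegetable oil: 1250 mL; butter: 189 g; milk: 408 g; grated parmesan: 3 cup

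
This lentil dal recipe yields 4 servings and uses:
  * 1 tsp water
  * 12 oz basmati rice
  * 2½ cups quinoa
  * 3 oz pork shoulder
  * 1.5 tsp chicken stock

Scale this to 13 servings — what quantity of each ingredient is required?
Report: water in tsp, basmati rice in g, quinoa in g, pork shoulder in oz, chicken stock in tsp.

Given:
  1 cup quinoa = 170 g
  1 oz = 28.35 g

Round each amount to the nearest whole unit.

Scaling factor: 13/4 = 3.25.
water: 1 tsp × 13/4 ≈ 3 tsp
basmati rice: 12 oz × 13/4 × 28.35 g/oz ≈ 1106 g
quinoa: 2.5 cup × 13/4 × 170 g/cup ≈ 1381 g
pork shoulder: 3 oz × 13/4 ≈ 10 oz
chicken stock: 1.5 tsp × 13/4 ≈ 5 tsp

water: 3 tsp; basmati rice: 1106 g; quinoa: 1381 g; pork shoulder: 10 oz; chicken stock: 5 tsp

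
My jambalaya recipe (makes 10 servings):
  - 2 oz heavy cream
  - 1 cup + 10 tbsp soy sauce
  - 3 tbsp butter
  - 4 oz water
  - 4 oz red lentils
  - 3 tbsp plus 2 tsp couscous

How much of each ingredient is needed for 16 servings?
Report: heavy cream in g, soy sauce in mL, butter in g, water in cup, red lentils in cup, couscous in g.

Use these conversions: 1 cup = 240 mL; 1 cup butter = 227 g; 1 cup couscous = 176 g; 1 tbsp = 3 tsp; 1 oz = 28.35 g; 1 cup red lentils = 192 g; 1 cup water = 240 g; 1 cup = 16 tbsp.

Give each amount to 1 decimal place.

heavy cream: 90.7 g; soy sauce: 624.0 mL; butter: 68.1 g; water: 0.8 cup; red lentils: 0.9 cup; couscous: 64.5 g

Scaling factor: 16/10 = 8/5 = 1.6.
heavy cream: 2 oz × 8/5 × 28.35 g/oz ≈ 90.7 g
soy sauce: (1 cup + 10 tbsp = 1.625 cup) × 8/5 × 240 mL/cup = 624.0 mL
butter: 3 tbsp × 8/5 ÷ 16 tbsp/cup × 227 g/cup = 68.1 g
water: 4 oz × 8/5 × 28.35 g/oz ÷ 240 g/cup ≈ 0.8 cup
red lentils: 4 oz × 8/5 × 28.35 g/oz ÷ 192 g/cup ≈ 0.9 cup
couscous: (3 tbsp + 2 tsp = 11/3 tbsp) × 8/5 ÷ 16 tbsp/cup × 176 g/cup ≈ 64.5 g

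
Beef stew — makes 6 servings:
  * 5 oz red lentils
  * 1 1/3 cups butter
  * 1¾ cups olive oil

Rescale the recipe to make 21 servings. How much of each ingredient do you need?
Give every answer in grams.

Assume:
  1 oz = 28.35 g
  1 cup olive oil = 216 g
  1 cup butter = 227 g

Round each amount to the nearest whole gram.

Scaling factor: 21/6 = 7/2 = 3.5.
red lentils: 5 oz × 7/2 × 28.35 g/oz ≈ 496 g
butter: 4/3 cup × 7/2 × 227 g/cup ≈ 1059 g
olive oil: 1.75 cup × 7/2 × 216 g/cup = 1323 g

red lentils: 496 g; butter: 1059 g; olive oil: 1323 g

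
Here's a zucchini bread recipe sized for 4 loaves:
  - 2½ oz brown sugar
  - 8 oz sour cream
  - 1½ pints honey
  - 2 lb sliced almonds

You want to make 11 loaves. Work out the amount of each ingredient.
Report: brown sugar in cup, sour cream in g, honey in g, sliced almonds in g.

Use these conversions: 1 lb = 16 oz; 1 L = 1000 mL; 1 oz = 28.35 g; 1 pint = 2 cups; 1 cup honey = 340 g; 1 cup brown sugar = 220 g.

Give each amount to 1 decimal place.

Scaling factor: 11/4 = 2.75.
brown sugar: 2.5 oz × 11/4 × 28.35 g/oz ÷ 220 g/cup ≈ 0.9 cup
sour cream: 8 oz × 11/4 × 28.35 g/oz = 623.7 g
honey: 1.5 pint × 11/4 × 2 cup/pint × 340 g/cup = 2805.0 g
sliced almonds: 2 lb × 11/4 × 16 oz/lb × 28.35 g/oz = 2494.8 g

brown sugar: 0.9 cup; sour cream: 623.7 g; honey: 2805.0 g; sliced almonds: 2494.8 g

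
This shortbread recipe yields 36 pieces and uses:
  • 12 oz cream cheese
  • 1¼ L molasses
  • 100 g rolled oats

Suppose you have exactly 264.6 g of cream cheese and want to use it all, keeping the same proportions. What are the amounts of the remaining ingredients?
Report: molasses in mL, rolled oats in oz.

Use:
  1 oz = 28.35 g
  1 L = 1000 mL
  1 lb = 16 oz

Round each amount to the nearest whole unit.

The original recipe has 340.2 g of cream cheese, so the scaling factor is 264.6 ÷ 340.2 = 7/9.
molasses: 1.25 L × 7/9 × 1000 mL/L ≈ 972 mL
rolled oats: 100 g × 7/9 ÷ 28.35 g/oz ≈ 3 oz

molasses: 972 mL; rolled oats: 3 oz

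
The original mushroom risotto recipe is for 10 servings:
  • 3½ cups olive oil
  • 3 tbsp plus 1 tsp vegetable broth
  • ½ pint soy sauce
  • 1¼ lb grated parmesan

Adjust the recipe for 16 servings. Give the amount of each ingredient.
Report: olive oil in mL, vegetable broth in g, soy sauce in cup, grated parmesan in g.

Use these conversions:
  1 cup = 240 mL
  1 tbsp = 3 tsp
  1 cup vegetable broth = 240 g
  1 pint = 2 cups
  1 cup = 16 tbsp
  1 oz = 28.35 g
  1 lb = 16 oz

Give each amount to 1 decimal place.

Scaling factor: 16/10 = 8/5 = 1.6.
olive oil: 3.5 cup × 8/5 × 240 mL/cup = 1344.0 mL
vegetable broth: (3 tbsp + 1 tsp = 10/3 tbsp) × 8/5 ÷ 16 tbsp/cup × 240 g/cup = 80.0 g
soy sauce: 0.5 pint × 8/5 × 2 cup/pint = 1.6 cup
grated parmesan: 1.25 lb × 8/5 × 16 oz/lb × 28.35 g/oz = 907.2 g

olive oil: 1344.0 mL; vegetable broth: 80.0 g; soy sauce: 1.6 cup; grated parmesan: 907.2 g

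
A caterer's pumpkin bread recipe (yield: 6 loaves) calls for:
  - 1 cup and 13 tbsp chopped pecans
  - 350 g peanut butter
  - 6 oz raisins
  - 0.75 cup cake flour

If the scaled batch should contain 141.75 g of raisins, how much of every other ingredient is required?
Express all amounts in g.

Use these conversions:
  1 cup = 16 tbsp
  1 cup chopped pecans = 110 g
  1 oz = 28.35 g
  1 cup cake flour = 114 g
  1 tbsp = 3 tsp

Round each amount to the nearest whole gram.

chopped pecans: 166 g; peanut butter: 292 g; cake flour: 71 g

The original recipe has 170.1 g of raisins, so the scaling factor is 141.75 ÷ 170.1 = 5/6.
chopped pecans: (1 cup + 13 tbsp = 1.8125 cup) × 5/6 × 110 g/cup ≈ 166 g
peanut butter: 350 g × 5/6 ≈ 292 g
cake flour: 0.75 cup × 5/6 × 114 g/cup ≈ 71 g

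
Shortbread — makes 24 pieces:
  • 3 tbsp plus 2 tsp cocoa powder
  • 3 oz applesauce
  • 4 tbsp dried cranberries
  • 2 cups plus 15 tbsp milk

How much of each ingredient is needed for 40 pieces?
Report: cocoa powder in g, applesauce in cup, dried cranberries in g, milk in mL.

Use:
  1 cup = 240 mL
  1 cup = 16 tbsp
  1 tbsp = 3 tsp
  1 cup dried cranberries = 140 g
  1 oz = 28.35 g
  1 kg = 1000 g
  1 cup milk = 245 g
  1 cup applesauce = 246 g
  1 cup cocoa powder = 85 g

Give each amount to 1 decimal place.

Scaling factor: 40/24 = 5/3.
cocoa powder: (3 tbsp + 2 tsp = 11/3 tbsp) × 5/3 ÷ 16 tbsp/cup × 85 g/cup ≈ 32.5 g
applesauce: 3 oz × 5/3 × 28.35 g/oz ÷ 246 g/cup ≈ 0.6 cup
dried cranberries: 4 tbsp × 5/3 ÷ 16 tbsp/cup × 140 g/cup ≈ 58.3 g
milk: (2 cup + 15 tbsp = 2.9375 cup) × 5/3 × 240 mL/cup = 1175.0 mL

cocoa powder: 32.5 g; applesauce: 0.6 cup; dried cranberries: 58.3 g; milk: 1175.0 mL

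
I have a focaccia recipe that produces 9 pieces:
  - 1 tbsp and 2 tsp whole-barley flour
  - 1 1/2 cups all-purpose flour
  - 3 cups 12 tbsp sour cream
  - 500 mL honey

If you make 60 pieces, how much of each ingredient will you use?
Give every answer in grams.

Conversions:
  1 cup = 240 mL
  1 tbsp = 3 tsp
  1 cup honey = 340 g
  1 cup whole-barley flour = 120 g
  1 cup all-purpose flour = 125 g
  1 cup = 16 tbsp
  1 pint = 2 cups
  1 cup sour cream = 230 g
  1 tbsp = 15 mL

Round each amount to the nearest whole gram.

whole-barley flour: 83 g; all-purpose flour: 1250 g; sour cream: 5750 g; honey: 4722 g

Scaling factor: 60/9 = 20/3.
whole-barley flour: (1 tbsp + 2 tsp = 5/3 tbsp) × 20/3 ÷ 16 tbsp/cup × 120 g/cup ≈ 83 g
all-purpose flour: 1.5 cup × 20/3 × 125 g/cup = 1250 g
sour cream: (3 cup + 12 tbsp = 3.75 cup) × 20/3 × 230 g/cup = 5750 g
honey: 500 mL × 20/3 ÷ 240 mL/cup × 340 g/cup ≈ 4722 g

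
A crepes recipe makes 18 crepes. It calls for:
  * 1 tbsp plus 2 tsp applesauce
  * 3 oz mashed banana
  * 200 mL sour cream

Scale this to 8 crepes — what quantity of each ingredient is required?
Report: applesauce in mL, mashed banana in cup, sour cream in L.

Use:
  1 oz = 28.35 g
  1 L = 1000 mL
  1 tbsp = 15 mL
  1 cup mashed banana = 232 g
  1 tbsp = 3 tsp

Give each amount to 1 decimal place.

applesauce: 11.1 mL; mashed banana: 0.2 cup; sour cream: 0.1 L

Scaling factor: 8/18 = 4/9.
applesauce: (1 tbsp + 2 tsp = 5/3 tbsp) × 4/9 × 15 mL/tbsp ≈ 11.1 mL
mashed banana: 3 oz × 4/9 × 28.35 g/oz ÷ 232 g/cup ≈ 0.2 cup
sour cream: 200 mL × 4/9 ÷ 1000 mL/L ≈ 0.1 L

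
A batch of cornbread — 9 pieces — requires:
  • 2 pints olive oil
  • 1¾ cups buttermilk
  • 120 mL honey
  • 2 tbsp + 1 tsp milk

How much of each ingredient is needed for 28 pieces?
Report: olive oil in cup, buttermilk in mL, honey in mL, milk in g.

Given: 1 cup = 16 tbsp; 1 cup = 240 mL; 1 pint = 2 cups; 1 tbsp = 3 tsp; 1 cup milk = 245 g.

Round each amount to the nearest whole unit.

olive oil: 12 cup; buttermilk: 1307 mL; honey: 373 mL; milk: 111 g

Scaling factor: 28/9.
olive oil: 2 pint × 28/9 × 2 cup/pint ≈ 12 cup
buttermilk: 1.75 cup × 28/9 × 240 mL/cup ≈ 1307 mL
honey: 120 mL × 28/9 ≈ 373 mL
milk: (2 tbsp + 1 tsp = 7/3 tbsp) × 28/9 ÷ 16 tbsp/cup × 245 g/cup ≈ 111 g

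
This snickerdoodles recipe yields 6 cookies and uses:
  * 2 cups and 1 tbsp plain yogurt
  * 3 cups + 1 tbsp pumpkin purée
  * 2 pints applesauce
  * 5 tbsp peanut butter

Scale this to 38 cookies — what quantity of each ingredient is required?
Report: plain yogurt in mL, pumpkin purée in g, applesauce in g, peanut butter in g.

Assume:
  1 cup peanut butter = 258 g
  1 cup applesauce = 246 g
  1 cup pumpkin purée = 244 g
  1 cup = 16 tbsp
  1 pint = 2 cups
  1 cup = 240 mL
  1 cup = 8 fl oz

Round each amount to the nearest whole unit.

Scaling factor: 38/6 = 19/3.
plain yogurt: (2 cup + 1 tbsp = 2.0625 cup) × 19/3 × 240 mL/cup = 3135 mL
pumpkin purée: (3 cup + 1 tbsp = 3.0625 cup) × 19/3 × 244 g/cup ≈ 4733 g
applesauce: 2 pint × 19/3 × 2 cup/pint × 246 g/cup = 6232 g
peanut butter: 5 tbsp × 19/3 ÷ 16 tbsp/cup × 258 g/cup ≈ 511 g

plain yogurt: 3135 mL; pumpkin purée: 4733 g; applesauce: 6232 g; peanut butter: 511 g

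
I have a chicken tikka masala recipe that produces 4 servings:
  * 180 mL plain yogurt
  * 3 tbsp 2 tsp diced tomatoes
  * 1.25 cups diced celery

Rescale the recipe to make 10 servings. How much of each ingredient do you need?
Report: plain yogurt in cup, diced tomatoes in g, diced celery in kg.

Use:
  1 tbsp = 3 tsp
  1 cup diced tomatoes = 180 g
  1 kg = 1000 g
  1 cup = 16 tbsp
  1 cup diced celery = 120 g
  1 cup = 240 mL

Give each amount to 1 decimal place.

plain yogurt: 1.9 cup; diced tomatoes: 103.1 g; diced celery: 0.4 kg

Scaling factor: 10/4 = 5/2 = 2.5.
plain yogurt: 180 mL × 5/2 ÷ 240 mL/cup ≈ 1.9 cup
diced tomatoes: (3 tbsp + 2 tsp = 11/3 tbsp) × 5/2 ÷ 16 tbsp/cup × 180 g/cup ≈ 103.1 g
diced celery: 1.25 cup × 5/2 × 120 g/cup ÷ 1000 g/kg ≈ 0.4 kg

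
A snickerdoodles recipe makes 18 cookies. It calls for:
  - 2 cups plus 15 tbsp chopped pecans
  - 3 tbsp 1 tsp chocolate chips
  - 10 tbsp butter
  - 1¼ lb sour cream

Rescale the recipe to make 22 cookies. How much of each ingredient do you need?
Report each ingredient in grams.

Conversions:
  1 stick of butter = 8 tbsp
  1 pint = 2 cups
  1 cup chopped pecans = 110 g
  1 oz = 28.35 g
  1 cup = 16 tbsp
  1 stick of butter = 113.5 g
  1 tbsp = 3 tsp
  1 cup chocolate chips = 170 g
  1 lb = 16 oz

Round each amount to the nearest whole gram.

Scaling factor: 22/18 = 11/9.
chopped pecans: (2 cup + 15 tbsp = 2.9375 cup) × 11/9 × 110 g/cup ≈ 395 g
chocolate chips: (3 tbsp + 1 tsp = 10/3 tbsp) × 11/9 ÷ 16 tbsp/cup × 170 g/cup ≈ 43 g
butter: 10 tbsp × 11/9 ÷ 8 tbsp/stick × 113.5 g/stick ≈ 173 g
sour cream: 1.25 lb × 11/9 × 16 oz/lb × 28.35 g/oz = 693 g

chopped pecans: 395 g; chocolate chips: 43 g; butter: 173 g; sour cream: 693 g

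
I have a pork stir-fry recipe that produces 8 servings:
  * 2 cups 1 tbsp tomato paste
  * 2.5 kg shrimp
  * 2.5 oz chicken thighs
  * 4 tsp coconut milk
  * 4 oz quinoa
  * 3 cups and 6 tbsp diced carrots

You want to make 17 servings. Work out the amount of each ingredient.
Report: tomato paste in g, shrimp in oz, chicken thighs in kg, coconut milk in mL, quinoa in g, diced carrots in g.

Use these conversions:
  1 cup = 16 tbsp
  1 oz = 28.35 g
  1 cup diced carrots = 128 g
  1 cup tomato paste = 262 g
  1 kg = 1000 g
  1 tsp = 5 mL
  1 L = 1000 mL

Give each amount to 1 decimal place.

Scaling factor: 17/8 = 2.125.
tomato paste: (2 cup + 1 tbsp = 2.0625 cup) × 17/8 × 262 g/cup ≈ 1148.3 g
shrimp: 2.5 kg × 17/8 × 1000 g/kg ÷ 28.35 g/oz ≈ 187.4 oz
chicken thighs: 2.5 oz × 17/8 × 28.35 g/oz ÷ 1000 g/kg ≈ 0.2 kg
coconut milk: 4 tsp × 17/8 × 5 mL/tsp = 42.5 mL
quinoa: 4 oz × 17/8 × 28.35 g/oz ≈ 241.0 g
diced carrots: (3 cup + 6 tbsp = 3.375 cup) × 17/8 × 128 g/cup = 918.0 g

tomato paste: 1148.3 g; shrimp: 187.4 oz; chicken thighs: 0.2 kg; coconut milk: 42.5 mL; quinoa: 241.0 g; diced carrots: 918.0 g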